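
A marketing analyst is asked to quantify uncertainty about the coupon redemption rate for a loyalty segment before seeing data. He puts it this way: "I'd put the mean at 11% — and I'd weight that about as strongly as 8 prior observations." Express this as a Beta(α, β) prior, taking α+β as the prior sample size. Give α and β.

Under the effective-sample-size interpretation, Beta(α, β) has prior mean α/(α+β) and prior sample size α+β.
So α+β = 8 and α/(α+β) = 0.11, giving α = 0.11·8 = 0.88 and β = 8 − 0.88 = 7.12.

α = 0.88, β = 7.12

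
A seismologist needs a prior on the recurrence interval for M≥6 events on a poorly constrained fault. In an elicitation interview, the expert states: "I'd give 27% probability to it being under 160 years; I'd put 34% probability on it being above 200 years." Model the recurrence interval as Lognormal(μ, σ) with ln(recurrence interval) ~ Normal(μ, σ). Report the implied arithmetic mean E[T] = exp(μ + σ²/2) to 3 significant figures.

E[T] ≈ 187 years

If T ~ Lognormal(μ,σ) then ln T ~ Normal(μ,σ), so the p-quantile of ln T is μ + z_p·σ.
ln(160) = 5.075 and ln(200) = 5.298; z_{0.27} = -0.6128, z_{0.66} = 0.4125.
σ = (5.298 − 5.075)/(0.4125 − (-0.6128)) = 0.218.
μ = 5.075 − (-0.6128)·0.218 = 5.209.
E[T] = exp(μ + σ²/2) = exp(5.209 + 0.0237) = 187 years.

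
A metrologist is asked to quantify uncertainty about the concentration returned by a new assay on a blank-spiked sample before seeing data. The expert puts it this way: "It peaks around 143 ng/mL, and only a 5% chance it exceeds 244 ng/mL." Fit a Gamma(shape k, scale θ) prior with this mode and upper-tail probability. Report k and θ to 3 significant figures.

k ≈ 10.8, θ ≈ 14.6

Gamma(k,θ) with k>1 has mode (k−1)θ, so θ = 143/(k−1).
Need P(X < 244) = 0.95 with θ tied to k this way. Start at k = 2, θ = 143: P(X<244) ≈ 0.509.
Too low — raise k to concentrate. Iterating converges to k ≈ 10.8.
Then θ = 143/(10.8−1) ≈ 14.6.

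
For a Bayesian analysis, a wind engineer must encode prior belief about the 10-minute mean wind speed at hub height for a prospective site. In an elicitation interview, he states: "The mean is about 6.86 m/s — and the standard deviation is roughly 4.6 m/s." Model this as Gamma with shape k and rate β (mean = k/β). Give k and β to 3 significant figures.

For Gamma(k, rate β): mean = k/β, variance = k/β², so CV = 1/√k.
CV = SD/mean = 4.6/6.86 = 0.6706, hence k = 1/CV² = 2.22.
Then β = k/mean = 2.22/6.86 = 0.324.

k ≈ 2.22, β ≈ 0.324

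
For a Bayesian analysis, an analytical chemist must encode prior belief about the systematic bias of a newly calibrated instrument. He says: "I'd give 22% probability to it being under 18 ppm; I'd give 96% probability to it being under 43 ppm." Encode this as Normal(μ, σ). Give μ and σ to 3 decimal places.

μ = 25.652, σ = 9.909

The p-quantile of Normal(μ,σ) is μ + z_p·σ, with z_{0.22} = -0.7722 and z_{0.96} = 1.751.
Eliminate σ: μ = (z₂·x₁ − z₁·x₂)/(z₂ − z₁) = (1.751·18 − (-0.7722)·43)/2.523 = 25.652.
Then σ = (x₂ − x₁)/(z₂ − z₁) = (43 − 18)/2.523 = 9.909.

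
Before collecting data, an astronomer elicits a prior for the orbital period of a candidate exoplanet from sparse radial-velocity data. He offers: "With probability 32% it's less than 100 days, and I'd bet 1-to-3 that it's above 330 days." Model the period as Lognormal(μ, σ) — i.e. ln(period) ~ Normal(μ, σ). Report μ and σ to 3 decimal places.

μ ≈ 5.094, σ ≈ 1.045

If T ~ Lognormal(μ,σ) then ln T ~ Normal(μ,σ), so the p-quantile of ln T is μ + z_p·σ.
ln(100) = 4.605 and ln(330) = 5.799; z_{0.32} = -0.4677, z_{0.75} = 0.6745.
σ = (5.799 − 4.605)/(0.6745 − (-0.4677)) = 1.045.
μ = 4.605 − (-0.4677)·1.045 = 5.094.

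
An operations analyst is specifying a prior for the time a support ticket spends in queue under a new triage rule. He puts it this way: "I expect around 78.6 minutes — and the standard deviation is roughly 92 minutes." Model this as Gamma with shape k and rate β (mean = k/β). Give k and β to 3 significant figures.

For Gamma(k, rate β): mean = k/β, variance = k/β², so CV = 1/√k.
CV = SD/mean = 92/78.6 = 1.17, hence k = 1/CV² = 0.73.
Then β = k/mean = 0.73/78.6 = 0.00929.

k ≈ 0.73, β ≈ 0.00929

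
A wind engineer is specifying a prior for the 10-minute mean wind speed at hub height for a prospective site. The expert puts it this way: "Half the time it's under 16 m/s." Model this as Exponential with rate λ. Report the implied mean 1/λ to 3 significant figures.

Exponential median = ln 2 / λ, so λ = ln 2 / 16.0 = 0.0433.
Mean = 1/λ = 23.1 m/s.

mean ≈ 23.1 m/s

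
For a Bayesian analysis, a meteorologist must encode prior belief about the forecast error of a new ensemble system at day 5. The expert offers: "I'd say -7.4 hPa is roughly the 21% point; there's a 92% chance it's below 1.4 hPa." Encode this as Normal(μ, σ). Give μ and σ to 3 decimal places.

μ = -4.191, σ = 3.979

For Normal(μ,σ), the p-quantile is μ + z_p·σ. Here z_{0.21} = -0.8064, z_{0.92} = 1.405.
So -7.4 = μ − 0.8064σ and 1.4 = μ + 1.405σ.
Subtracting: σ = (1.4 − -7.4)/(1.405 − (-0.8064)) = 3.979.
Then μ = -7.4 − (-0.8064)·3.979 = -4.191.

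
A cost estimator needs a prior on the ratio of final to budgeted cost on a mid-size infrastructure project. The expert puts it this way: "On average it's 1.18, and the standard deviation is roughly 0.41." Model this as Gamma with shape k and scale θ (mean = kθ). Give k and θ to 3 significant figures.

k ≈ 8.28, θ ≈ 0.142

For Gamma(k, scale θ): mean = kθ, variance = kθ², so CV = 1/√k.
CV = SD/mean = 0.41/1.18 = 0.3475, hence k = 1/CV² = 8.28.
Then θ = mean/k = 1.18/8.28 = 0.142.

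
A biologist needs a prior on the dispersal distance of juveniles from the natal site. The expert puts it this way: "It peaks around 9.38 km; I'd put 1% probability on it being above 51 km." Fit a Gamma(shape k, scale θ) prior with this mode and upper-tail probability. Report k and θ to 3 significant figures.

k ≈ 2.33, θ ≈ 7.04

Gamma(k,θ) with k>1 has mode (k−1)θ, so θ = 9.38/(k−1).
Need P(X < 51) = 0.99 with θ tied to k this way. Start at k = 2, θ = 9.38: P(X<51) ≈ 0.972.
Too low — raise k to concentrate. Iterating converges to k ≈ 2.33.
Then θ = 9.38/(2.33−1) ≈ 7.04.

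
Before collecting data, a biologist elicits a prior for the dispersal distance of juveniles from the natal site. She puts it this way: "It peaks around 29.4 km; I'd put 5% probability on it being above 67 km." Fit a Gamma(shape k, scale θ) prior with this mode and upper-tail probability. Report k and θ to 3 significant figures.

k ≈ 5.04, θ ≈ 7.27

Gamma(k,θ) with k>1 has mode (k−1)θ, so θ = 29.4/(k−1).
Need P(X < 67) = 0.95 with θ tied to k this way. Start at k = 2, θ = 29.4: P(X<67) ≈ 0.664.
Too low — raise k to concentrate. Iterating converges to k ≈ 5.04.
Then θ = 29.4/(5.04−1) ≈ 7.27.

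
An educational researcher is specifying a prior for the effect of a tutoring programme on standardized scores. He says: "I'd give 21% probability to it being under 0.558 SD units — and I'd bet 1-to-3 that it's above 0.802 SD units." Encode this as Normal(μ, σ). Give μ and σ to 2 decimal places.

μ = 0.69, σ = 0.16

The p-quantile of Normal(μ,σ) is μ + z_p·σ, with z_{0.21} = -0.8064 and z_{0.75} = 0.6745.
Eliminate σ: μ = (z₂·x₁ − z₁·x₂)/(z₂ − z₁) = (0.6745·0.558 − (-0.8064)·0.802)/1.481 = 0.69.
Then σ = (x₂ − x₁)/(z₂ − z₁) = (0.802 − 0.558)/1.481 = 0.16.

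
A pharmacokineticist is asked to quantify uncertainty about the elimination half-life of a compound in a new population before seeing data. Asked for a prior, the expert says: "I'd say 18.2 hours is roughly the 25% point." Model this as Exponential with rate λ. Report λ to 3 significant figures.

P(T < 18.2) = 1 − e^(−λ·18.2) = 0.25, so λ = −ln(1−0.25)/18.2 = −ln(0.75)/18.2 = 0.0158.

λ ≈ 0.0158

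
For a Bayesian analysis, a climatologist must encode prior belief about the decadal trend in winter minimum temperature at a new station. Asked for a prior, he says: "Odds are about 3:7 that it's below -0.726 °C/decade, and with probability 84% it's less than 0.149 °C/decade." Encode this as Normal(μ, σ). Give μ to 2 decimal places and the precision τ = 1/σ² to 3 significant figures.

μ = -0.42, τ = 3.01

For Normal(μ,σ), the p-quantile is μ + z_p·σ. Here z_{0.3} = -0.5244, z_{0.84} = 0.9945.
So -0.726 = μ − 0.5244σ and 0.149 = μ + 0.9945σ.
Subtracting: σ = (0.149 − -0.726)/(0.9945 − (-0.5244)) = 0.58.
Then μ = -0.726 − (-0.5244)·0.58 = -0.42.
Precision τ = 1/σ² = 1/0.5761² = 3.01.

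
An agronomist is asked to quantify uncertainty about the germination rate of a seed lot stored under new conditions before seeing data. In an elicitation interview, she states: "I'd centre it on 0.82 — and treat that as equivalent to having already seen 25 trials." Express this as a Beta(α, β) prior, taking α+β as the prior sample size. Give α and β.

Under the effective-sample-size interpretation, Beta(α, β) has prior mean α/(α+β) and prior sample size α+β.
So α+β = 25 and α/(α+β) = 0.82, giving α = 0.82·25 = 20.5 and β = 25 − 20.5 = 4.5.

α = 20.5, β = 4.5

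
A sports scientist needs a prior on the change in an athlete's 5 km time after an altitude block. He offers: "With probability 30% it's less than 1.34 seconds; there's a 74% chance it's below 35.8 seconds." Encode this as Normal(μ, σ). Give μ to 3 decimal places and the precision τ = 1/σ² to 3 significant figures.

The p-quantile of Normal(μ,σ) is μ + z_p·σ, with z_{0.3} = -0.5244 and z_{0.74} = 0.6433.
Eliminate σ: μ = (z₂·x₁ − z₁·x₂)/(z₂ − z₁) = (0.6433·1.34 − (-0.5244)·35.8)/1.168 = 16.815.
Then σ = (x₂ − x₁)/(z₂ − z₁) = (35.8 − 1.34)/1.168 = 29.510.
Precision τ = 1/σ² = 1/29.51² = 0.00115.

μ = 16.815, τ = 0.00115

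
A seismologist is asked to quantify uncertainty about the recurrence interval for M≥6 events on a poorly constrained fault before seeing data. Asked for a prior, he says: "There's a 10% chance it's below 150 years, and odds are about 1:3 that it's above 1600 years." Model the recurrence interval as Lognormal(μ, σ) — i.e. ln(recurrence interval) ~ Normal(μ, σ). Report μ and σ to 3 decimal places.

If T ~ Lognormal(μ,σ) then ln T ~ Normal(μ,σ), so the p-quantile of ln T is μ + z_p·σ.
ln(150) = 5.011 and ln(1600) = 7.378; z_{0.1} = -1.282, z_{0.75} = 0.6745.
σ = (7.378 − 5.011)/(0.6745 − (-1.282)) = 1.210.
μ = 5.011 − (-1.282)·1.210 = 6.562.

μ ≈ 6.562, σ ≈ 1.210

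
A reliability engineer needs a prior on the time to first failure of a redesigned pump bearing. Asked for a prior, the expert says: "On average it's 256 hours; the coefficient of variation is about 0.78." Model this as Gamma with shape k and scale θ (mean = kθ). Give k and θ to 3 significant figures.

For Gamma(k, scale θ): mean = kθ, variance = kθ², so CV = 1/√k.
CV = 0.78, hence k = 1/CV² = 1.64.
Then θ = mean/k = 256/1.64 = 156.

k ≈ 1.64, θ ≈ 156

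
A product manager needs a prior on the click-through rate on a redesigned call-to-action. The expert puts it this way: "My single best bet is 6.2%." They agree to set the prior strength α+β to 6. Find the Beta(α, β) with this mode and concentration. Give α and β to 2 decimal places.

For α,β > 1 the Beta mode is (α−1)/(α+β−2). With α+β = 6, the mode is (α−1)/4.
Set (α−1)/4 = 0.062 → α = 1 + 0.062·4 = 1.25.
β = 6 − α = 4.75.

α = 1.25, β = 4.75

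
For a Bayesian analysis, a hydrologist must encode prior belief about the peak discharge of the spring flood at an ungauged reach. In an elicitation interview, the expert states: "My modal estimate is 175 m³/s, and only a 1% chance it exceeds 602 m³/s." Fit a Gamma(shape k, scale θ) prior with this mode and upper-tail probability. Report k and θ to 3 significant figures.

k ≈ 3.85, θ ≈ 61.4

Gamma(k,θ) with k>1 has mode (k−1)θ, so θ = 175/(k−1).
Need P(X < 602) = 0.99 with θ tied to k this way. Start at k = 2, θ = 175: P(X<602) ≈ 0.858.
Too low — raise k to concentrate. Iterating converges to k ≈ 3.85.
Then θ = 175/(3.85−1) ≈ 61.4.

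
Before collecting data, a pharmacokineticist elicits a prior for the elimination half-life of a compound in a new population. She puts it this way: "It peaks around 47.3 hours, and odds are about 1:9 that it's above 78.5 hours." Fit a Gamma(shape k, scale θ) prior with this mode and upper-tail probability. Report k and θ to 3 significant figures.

Gamma(k,θ) with k>1 has mode (k−1)θ, so θ = 47.3/(k−1).
Need P(X < 78.5) = 0.9 with θ tied to k this way. Start at k = 2, θ = 47.3: P(X<78.5) ≈ 0.494.
Too low — raise k to concentrate. Iterating converges to k ≈ 8.36.
Then θ = 47.3/(8.36−1) ≈ 6.43.

k ≈ 8.36, θ ≈ 6.43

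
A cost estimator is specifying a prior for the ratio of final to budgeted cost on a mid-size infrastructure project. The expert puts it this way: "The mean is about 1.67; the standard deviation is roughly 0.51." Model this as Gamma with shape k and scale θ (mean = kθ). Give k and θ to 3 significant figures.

k ≈ 10.7, θ ≈ 0.156

For Gamma(k, scale θ): mean = kθ, variance = kθ², so CV = 1/√k.
CV = SD/mean = 0.51/1.67 = 0.3054, hence k = 1/CV² = 10.7.
Then θ = mean/k = 1.67/10.7 = 0.156.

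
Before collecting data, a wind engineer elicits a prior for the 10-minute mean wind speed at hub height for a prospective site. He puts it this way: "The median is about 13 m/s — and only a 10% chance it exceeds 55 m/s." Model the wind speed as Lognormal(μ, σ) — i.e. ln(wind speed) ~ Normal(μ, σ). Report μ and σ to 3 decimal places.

If T ~ Lognormal(μ,σ) then ln T ~ Normal(μ,σ), so the p-quantile of ln T is μ + z_p·σ.
ln(13) = 2.565 and ln(55) = 4.007; z_{0.5} = 0, z_{0.9} = 1.282.
σ = (4.007 − 2.565)/(1.282 − (0)) = 1.125.
μ = 2.565 − (0)·1.125 = 2.565.

μ ≈ 2.565, σ ≈ 1.125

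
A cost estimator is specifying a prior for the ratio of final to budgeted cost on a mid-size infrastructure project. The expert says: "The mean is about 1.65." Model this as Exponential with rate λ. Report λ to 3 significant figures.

Exponential mean = 1/λ, so λ = 1/1.65 = 0.606.

λ ≈ 0.606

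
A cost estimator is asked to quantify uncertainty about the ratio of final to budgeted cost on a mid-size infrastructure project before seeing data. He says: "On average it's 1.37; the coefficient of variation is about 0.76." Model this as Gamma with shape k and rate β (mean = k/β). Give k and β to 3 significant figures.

k ≈ 1.73, β ≈ 1.26

For Gamma(k, rate β): mean = k/β, variance = k/β², so CV = 1/√k.
CV = 0.76, hence k = 1/CV² = 1.73.
Then β = k/mean = 1.73/1.37 = 1.26.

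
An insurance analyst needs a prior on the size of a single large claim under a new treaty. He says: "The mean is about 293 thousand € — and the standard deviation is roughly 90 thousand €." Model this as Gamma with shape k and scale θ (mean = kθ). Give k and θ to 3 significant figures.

For Gamma(k, scale θ): mean = kθ, variance = kθ², so CV = 1/√k.
CV = SD/mean = 90/293 = 0.3072, hence k = 1/CV² = 10.6.
Then θ = mean/k = 293/10.6 = 27.6.

k ≈ 10.6, θ ≈ 27.6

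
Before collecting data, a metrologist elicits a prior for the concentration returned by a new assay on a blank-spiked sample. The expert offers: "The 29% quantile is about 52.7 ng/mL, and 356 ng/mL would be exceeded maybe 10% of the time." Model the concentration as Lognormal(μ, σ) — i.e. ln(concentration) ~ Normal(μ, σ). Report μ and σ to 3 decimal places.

μ ≈ 4.541, σ ≈ 1.041

If T ~ Lognormal(μ,σ) then ln T ~ Normal(μ,σ), so the p-quantile of ln T is μ + z_p·σ.
ln(52.7) = 3.965 and ln(356) = 5.875; z_{0.29} = -0.5534, z_{0.9} = 1.282.
σ = (5.875 − 3.965)/(1.282 − (-0.5534)) = 1.041.
μ = 3.965 − (-0.5534)·1.041 = 4.541.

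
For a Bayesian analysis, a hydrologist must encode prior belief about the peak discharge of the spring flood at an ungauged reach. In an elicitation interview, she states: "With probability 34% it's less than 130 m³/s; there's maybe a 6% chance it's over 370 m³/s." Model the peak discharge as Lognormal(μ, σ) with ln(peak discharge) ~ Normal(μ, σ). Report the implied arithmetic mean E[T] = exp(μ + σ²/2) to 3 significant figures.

E[T] ≈ 186 m³/s

If T ~ Lognormal(μ,σ) then ln T ~ Normal(μ,σ), so the p-quantile of ln T is μ + z_p·σ.
ln(130) = 4.868 and ln(370) = 5.914; z_{0.34} = -0.4125, z_{0.94} = 1.555.
σ = (5.914 − 4.868)/(1.555 − (-0.4125)) = 0.532.
μ = 4.868 − (-0.4125)·0.532 = 5.087.
E[T] = exp(μ + σ²/2) = exp(5.087 + 0.1413) = 186 m³/s.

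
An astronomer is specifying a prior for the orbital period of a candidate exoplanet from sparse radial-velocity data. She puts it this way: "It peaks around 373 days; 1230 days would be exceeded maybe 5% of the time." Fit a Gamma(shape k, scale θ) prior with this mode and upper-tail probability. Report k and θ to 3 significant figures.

k ≈ 2.83, θ ≈ 203

Gamma(k,θ) with k>1 has mode (k−1)θ, so θ = 373/(k−1).
Need P(X < 1230) = 0.95 with θ tied to k this way. Start at k = 2, θ = 373: P(X<1230) ≈ 0.841.
Too low — raise k to concentrate. Iterating converges to k ≈ 2.83.
Then θ = 373/(2.83−1) ≈ 203.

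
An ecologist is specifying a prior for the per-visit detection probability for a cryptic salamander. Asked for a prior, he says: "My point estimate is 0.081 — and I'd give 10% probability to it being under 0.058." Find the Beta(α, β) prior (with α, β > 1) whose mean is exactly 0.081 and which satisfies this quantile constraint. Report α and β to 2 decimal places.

α ≈ 17.15, β ≈ 194.57

With mean 0.081 fixed, write α = 0.081s, β = 0.919s where s = α+β.
Need P(θ < 0.058) = 0.1 under Beta(0.081s, 0.919s). Normal approximation: (q−m)/√(m(1−m)/s) ≈ z_{0.1} = -1.28, so s ≈ 0.081·0.919·(-1.28)²/(0.058−0.081)² = 231.1.
At s = 231.1: P(θ<0.058) ≈ 0.089. Adjusting to match 0.1 gives s ≈ 211.72.
So α = 0.081·211.72 ≈ 17.15, β = 0.919·211.72 ≈ 194.57.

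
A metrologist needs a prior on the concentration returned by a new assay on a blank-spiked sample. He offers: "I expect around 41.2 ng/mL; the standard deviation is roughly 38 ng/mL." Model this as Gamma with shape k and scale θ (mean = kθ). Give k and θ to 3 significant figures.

For Gamma(k, scale θ): mean = kθ, variance = kθ², so CV = 1/√k.
CV = SD/mean = 38/41.2 = 0.9223, hence k = 1/CV² = 1.18.
Then θ = mean/k = 41.2/1.18 = 35.

k ≈ 1.18, θ ≈ 35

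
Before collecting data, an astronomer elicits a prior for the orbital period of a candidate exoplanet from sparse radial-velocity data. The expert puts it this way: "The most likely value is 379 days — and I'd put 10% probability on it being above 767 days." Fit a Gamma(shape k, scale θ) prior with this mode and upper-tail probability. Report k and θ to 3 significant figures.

Gamma(k,θ) with k>1 has mode (k−1)θ, so θ = 379/(k−1).
Need P(X < 767) = 0.9 with θ tied to k this way. Start at k = 2, θ = 379: P(X<767) ≈ 0.600.
Too low — raise k to concentrate. Iterating converges to k ≈ 4.86.
Then θ = 379/(4.86−1) ≈ 98.2.

k ≈ 4.86, θ ≈ 98.2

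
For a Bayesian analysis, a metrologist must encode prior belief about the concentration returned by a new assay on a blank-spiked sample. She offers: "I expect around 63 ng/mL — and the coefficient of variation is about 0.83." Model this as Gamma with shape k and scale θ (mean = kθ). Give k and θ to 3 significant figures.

k ≈ 1.45, θ ≈ 43.4

For Gamma(k, scale θ): mean = kθ, variance = kθ², so CV = 1/√k.
CV = 0.83, hence k = 1/CV² = 1.45.
Then θ = mean/k = 63/1.45 = 43.4.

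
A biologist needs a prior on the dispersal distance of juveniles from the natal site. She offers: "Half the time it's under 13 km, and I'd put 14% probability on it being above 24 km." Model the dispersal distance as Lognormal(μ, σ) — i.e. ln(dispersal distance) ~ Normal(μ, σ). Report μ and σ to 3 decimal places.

If T ~ Lognormal(μ,σ) then ln T ~ Normal(μ,σ), so the p-quantile of ln T is μ + z_p·σ.
ln(13) = 2.565 and ln(24) = 3.178; z_{0.5} = 0, z_{0.86} = 1.08.
σ = (3.178 − 2.565)/(1.08 − (0)) = 0.568.
μ = 2.565 − (0)·0.568 = 2.565.

μ ≈ 2.565, σ ≈ 0.568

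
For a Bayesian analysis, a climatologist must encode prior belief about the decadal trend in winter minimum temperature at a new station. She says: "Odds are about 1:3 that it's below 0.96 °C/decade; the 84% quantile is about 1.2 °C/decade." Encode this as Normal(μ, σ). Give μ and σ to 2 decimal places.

For Normal(μ,σ), the p-quantile is μ + z_p·σ. Here z_{0.25} = -0.6745, z_{0.84} = 0.9945.
So 0.96 = μ − 0.6745σ and 1.2 = μ + 0.9945σ.
Subtracting: σ = (1.2 − 0.96)/(0.9945 − (-0.6745)) = 0.14.
Then μ = 0.96 − (-0.6745)·0.14 = 1.06.

μ = 1.06, σ = 0.14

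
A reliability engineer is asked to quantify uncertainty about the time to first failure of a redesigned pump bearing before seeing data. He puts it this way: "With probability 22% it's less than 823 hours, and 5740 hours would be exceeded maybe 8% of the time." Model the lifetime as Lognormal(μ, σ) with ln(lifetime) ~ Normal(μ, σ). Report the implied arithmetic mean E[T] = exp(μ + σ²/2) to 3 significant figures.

If T ~ Lognormal(μ,σ) then ln T ~ Normal(μ,σ), so the p-quantile of ln T is μ + z_p·σ.
ln(823) = 6.713 and ln(5740) = 8.655; z_{0.22} = -0.7722, z_{0.92} = 1.405.
σ = (8.655 − 6.713)/(1.405 − (-0.7722)) = 0.892.
μ = 6.713 − (-0.7722)·0.892 = 7.402.
E[T] = exp(μ + σ²/2) = exp(7.402 + 0.3979) = 2440 hours.

E[T] ≈ 2440 hours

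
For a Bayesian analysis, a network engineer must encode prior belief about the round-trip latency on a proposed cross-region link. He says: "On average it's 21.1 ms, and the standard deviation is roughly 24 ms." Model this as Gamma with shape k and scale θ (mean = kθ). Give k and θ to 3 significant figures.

For Gamma(k, scale θ): mean = kθ, variance = kθ², so CV = 1/√k.
CV = SD/mean = 24/21.1 = 1.137, hence k = 1/CV² = 0.773.
Then θ = mean/k = 21.1/0.773 = 27.3.

k ≈ 0.773, θ ≈ 27.3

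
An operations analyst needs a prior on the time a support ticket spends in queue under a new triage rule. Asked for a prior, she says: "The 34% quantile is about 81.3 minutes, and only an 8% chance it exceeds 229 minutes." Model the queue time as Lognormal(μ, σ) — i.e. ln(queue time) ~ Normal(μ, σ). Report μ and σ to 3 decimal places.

μ ≈ 4.633, σ ≈ 0.570

If T ~ Lognormal(μ,σ) then ln T ~ Normal(μ,σ), so the p-quantile of ln T is μ + z_p·σ.
ln(81.3) = 4.398 and ln(229) = 5.434; z_{0.34} = -0.4125, z_{0.92} = 1.405.
σ = (5.434 − 4.398)/(1.405 − (-0.4125)) = 0.570.
μ = 4.398 − (-0.4125)·0.570 = 4.633.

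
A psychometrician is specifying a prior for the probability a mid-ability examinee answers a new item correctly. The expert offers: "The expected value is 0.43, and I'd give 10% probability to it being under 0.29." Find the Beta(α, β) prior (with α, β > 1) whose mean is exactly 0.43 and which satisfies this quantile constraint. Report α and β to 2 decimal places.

α ≈ 8.47, β ≈ 11.23

With mean 0.43 fixed, write α = 0.43s, β = 0.57s where s = α+β.
Need P(θ < 0.29) = 0.1 under Beta(0.43s, 0.57s). Normal approximation: (q−m)/√(m(1−m)/s) ≈ z_{0.1} = -1.28, so s ≈ 0.43·0.57·(-1.28)²/(0.29−0.43)² = 20.5.
At s = 20.5: P(θ<0.29) ≈ 0.095. Adjusting to match 0.1 gives s ≈ 19.70.
So α = 0.43·19.70 ≈ 8.47, β = 0.57·19.70 ≈ 11.23.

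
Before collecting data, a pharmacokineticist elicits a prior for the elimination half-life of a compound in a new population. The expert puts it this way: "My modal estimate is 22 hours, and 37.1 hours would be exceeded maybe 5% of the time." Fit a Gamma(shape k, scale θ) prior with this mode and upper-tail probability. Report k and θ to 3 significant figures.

Gamma(k,θ) with k>1 has mode (k−1)θ, so θ = 22/(k−1).
Need P(X < 37.1) = 0.95 with θ tied to k this way. Start at k = 2, θ = 22: P(X<37.1) ≈ 0.503.
Too low — raise k to concentrate. Iterating converges to k ≈ 11.2.
Then θ = 22/(11.2−1) ≈ 2.15.

k ≈ 11.2, θ ≈ 2.15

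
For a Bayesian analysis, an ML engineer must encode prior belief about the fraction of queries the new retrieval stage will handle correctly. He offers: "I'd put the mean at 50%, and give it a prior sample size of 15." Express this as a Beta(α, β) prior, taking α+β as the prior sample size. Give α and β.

Under the effective-sample-size interpretation, Beta(α, β) has prior mean α/(α+β) and prior sample size α+β.
So α+β = 15 and α/(α+β) = 0.5, giving α = 0.5·15 = 7.5 and β = 15 − 7.5 = 7.5.

α = 7.5, β = 7.5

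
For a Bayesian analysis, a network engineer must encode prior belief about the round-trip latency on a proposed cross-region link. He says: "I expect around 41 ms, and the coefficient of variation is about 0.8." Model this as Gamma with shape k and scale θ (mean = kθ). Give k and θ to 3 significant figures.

For Gamma(k, scale θ): mean = kθ, variance = kθ², so CV = 1/√k.
CV = 0.8, hence k = 1/CV² = 1.56.
Then θ = mean/k = 41/1.56 = 26.2.

k ≈ 1.56, θ ≈ 26.2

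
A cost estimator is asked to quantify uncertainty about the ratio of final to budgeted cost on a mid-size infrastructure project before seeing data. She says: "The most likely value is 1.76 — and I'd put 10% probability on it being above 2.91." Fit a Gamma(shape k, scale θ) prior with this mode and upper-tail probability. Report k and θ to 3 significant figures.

Gamma(k,θ) with k>1 has mode (k−1)θ, so θ = 1.76/(k−1).
Need P(X < 2.91) = 0.9 with θ tied to k this way. Start at k = 2, θ = 1.76: P(X<2.91) ≈ 0.492.
Too low — raise k to concentrate. Iterating converges to k ≈ 8.46.
Then θ = 1.76/(8.46−1) ≈ 0.236.

k ≈ 8.46, θ ≈ 0.236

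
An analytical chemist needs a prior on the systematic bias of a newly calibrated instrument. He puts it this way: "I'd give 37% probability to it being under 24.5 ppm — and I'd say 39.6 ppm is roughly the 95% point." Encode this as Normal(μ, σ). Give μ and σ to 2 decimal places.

The p-quantile of Normal(μ,σ) is μ + z_p·σ, with z_{0.37} = -0.3319 and z_{0.95} = 1.645.
Eliminate σ: μ = (z₂·x₁ − z₁·x₂)/(z₂ − z₁) = (1.645·24.5 − (-0.3319)·39.6)/1.977 = 27.04.
Then σ = (x₂ − x₁)/(z₂ − z₁) = (39.6 − 24.5)/1.977 = 7.64.

μ = 27.04, σ = 7.64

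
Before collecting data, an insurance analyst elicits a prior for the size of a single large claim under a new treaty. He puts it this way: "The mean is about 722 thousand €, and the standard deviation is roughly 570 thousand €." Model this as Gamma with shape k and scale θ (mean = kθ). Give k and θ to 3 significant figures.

For Gamma(k, scale θ): mean = kθ, variance = kθ², so CV = 1/√k.
CV = SD/mean = 570/722 = 0.7895, hence k = 1/CV² = 1.6.
Then θ = mean/k = 722/1.6 = 450.

k ≈ 1.6, θ ≈ 450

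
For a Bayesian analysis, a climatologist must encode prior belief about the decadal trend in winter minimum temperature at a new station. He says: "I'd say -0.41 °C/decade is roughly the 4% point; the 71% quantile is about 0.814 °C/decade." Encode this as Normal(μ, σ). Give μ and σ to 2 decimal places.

The p-quantile of Normal(μ,σ) is μ + z_p·σ, with z_{0.04} = -1.751 and z_{0.71} = 0.5534.
Eliminate σ: μ = (z₂·x₁ − z₁·x₂)/(z₂ − z₁) = (0.5534·-0.41 − (-1.751)·0.814)/2.304 = 0.52.
Then σ = (x₂ − x₁)/(z₂ − z₁) = (0.814 − -0.41)/2.304 = 0.53.

μ = 0.52, σ = 0.53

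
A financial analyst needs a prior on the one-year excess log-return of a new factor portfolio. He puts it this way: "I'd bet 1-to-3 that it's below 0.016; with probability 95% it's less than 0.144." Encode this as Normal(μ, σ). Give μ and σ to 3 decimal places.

For Normal(μ,σ), the p-quantile is μ + z_p·σ. Here z_{0.25} = -0.6745, z_{0.95} = 1.645.
So 0.016 = μ − 0.6745σ and 0.144 = μ + 1.645σ.
Subtracting: σ = (0.144 − 0.016)/(1.645 − (-0.6745)) = 0.055.
Then μ = 0.016 − (-0.6745)·0.055 = 0.053.

μ = 0.053, σ = 0.055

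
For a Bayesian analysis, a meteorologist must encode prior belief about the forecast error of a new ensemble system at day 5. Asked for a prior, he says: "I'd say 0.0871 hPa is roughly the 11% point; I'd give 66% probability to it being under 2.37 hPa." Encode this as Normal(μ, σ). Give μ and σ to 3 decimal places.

μ = 1.795, σ = 1.393

The p-quantile of Normal(μ,σ) is μ + z_p·σ, with z_{0.11} = -1.227 and z_{0.66} = 0.4125.
Eliminate σ: μ = (z₂·x₁ − z₁·x₂)/(z₂ − z₁) = (0.4125·0.0871 − (-1.227)·2.37)/1.639 = 1.795.
Then σ = (x₂ − x₁)/(z₂ − z₁) = (2.37 − 0.0871)/1.639 = 1.393.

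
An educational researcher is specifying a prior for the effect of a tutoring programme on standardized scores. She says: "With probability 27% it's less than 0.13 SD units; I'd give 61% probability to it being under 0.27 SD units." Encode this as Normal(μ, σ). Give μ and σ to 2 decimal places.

μ = 0.23, σ = 0.16

The p-quantile of Normal(μ,σ) is μ + z_p·σ, with z_{0.27} = -0.6128 and z_{0.61} = 0.2793.
Eliminate σ: μ = (z₂·x₁ − z₁·x₂)/(z₂ − z₁) = (0.2793·0.13 − (-0.6128)·0.27)/0.8921 = 0.23.
Then σ = (x₂ − x₁)/(z₂ − z₁) = (0.27 − 0.13)/0.8921 = 0.16.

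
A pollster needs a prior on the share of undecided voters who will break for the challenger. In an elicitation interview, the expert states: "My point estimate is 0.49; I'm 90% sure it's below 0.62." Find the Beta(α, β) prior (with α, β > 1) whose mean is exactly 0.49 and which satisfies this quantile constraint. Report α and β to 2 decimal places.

With mean 0.49 fixed, write α = 0.49s, β = 0.51s where s = α+β.
Need P(θ < 0.62) = 0.9 under Beta(0.49s, 0.51s). Normal approximation: (q−m)/√(m(1−m)/s) ≈ z_{0.9} = 1.28, so s ≈ 0.49·0.51·(1.28)²/(0.62−0.49)² = 24.3.
At s = 24.3: P(θ<0.62) ≈ 0.901. Adjusting to match 0.9 gives s ≈ 24.02.
So α = 0.49·24.02 ≈ 11.77, β = 0.51·24.02 ≈ 12.25.

α ≈ 11.77, β ≈ 12.25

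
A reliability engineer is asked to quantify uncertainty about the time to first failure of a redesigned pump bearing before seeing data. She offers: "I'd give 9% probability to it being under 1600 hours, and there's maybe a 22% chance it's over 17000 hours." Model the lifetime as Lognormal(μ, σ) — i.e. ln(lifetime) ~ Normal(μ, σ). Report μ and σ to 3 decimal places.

If T ~ Lognormal(μ,σ) then ln T ~ Normal(μ,σ), so the p-quantile of ln T is μ + z_p·σ.
ln(1600) = 7.378 and ln(17000) = 9.741; z_{0.09} = -1.341, z_{0.78} = 0.7722.
σ = (9.741 − 7.378)/(0.7722 − (-1.341)) = 1.118.
μ = 7.378 − (-1.341)·1.118 = 8.877.

μ ≈ 8.877, σ ≈ 1.118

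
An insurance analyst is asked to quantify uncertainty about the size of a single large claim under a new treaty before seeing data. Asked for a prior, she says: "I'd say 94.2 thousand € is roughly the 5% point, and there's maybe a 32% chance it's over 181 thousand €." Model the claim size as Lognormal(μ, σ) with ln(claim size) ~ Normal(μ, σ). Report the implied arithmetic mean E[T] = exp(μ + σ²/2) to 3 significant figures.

If T ~ Lognormal(μ,σ) then ln T ~ Normal(μ,σ), so the p-quantile of ln T is μ + z_p·σ.
ln(94.2) = 4.545 and ln(181) = 5.198; z_{0.05} = -1.645, z_{0.68} = 0.4677.
σ = (5.198 − 4.545)/(0.4677 − (-1.645)) = 0.309.
μ = 4.545 − (-1.645)·0.309 = 5.054.
E[T] = exp(μ + σ²/2) = exp(5.054 + 0.0478) = 164 thousand €.

E[T] ≈ 164 thousand €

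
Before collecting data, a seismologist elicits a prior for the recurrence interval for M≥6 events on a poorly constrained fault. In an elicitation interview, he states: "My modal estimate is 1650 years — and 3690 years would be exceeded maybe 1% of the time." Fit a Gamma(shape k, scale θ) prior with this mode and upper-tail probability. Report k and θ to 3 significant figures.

k ≈ 8.42, θ ≈ 222

Gamma(k,θ) with k>1 has mode (k−1)θ, so θ = 1650/(k−1).
Need P(X < 3690) = 0.99 with θ tied to k this way. Start at k = 2, θ = 1650: P(X<3690) ≈ 0.654.
Too low — raise k to concentrate. Iterating converges to k ≈ 8.42.
Then θ = 1650/(8.42−1) ≈ 222.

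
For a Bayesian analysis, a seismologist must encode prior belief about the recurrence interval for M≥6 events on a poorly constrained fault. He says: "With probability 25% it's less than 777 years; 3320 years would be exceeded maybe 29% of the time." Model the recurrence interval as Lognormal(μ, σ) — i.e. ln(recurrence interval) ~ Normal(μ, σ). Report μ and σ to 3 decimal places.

μ ≈ 7.453, σ ≈ 1.183

If T ~ Lognormal(μ,σ) then ln T ~ Normal(μ,σ), so the p-quantile of ln T is μ + z_p·σ.
ln(777) = 6.655 and ln(3320) = 8.108; z_{0.25} = -0.6745, z_{0.71} = 0.5534.
σ = (8.108 − 6.655)/(0.5534 − (-0.6745)) = 1.183.
μ = 6.655 − (-0.6745)·1.183 = 7.453.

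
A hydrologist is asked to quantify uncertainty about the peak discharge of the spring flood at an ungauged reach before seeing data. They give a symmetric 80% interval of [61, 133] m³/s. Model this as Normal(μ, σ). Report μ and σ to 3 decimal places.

A symmetric 80% interval runs μ ± z·σ with z = 1.282.
Half-width = 36, so σ = 36/1.282 = 28.091.
μ is the interval midpoint, 97.000.

μ = 97.000, σ = 28.091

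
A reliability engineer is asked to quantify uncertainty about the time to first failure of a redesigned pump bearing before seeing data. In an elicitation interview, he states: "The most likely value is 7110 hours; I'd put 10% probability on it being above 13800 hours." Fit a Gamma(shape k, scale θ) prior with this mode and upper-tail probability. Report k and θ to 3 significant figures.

k ≈ 5.35, θ ≈ 1630

Gamma(k,θ) with k>1 has mode (k−1)θ, so θ = 7110/(k−1).
Need P(X < 13800) = 0.9 with θ tied to k this way. Start at k = 2, θ = 7110: P(X<13800) ≈ 0.578.
Too low — raise k to concentrate. Iterating converges to k ≈ 5.35.
Then θ = 7110/(5.35−1) ≈ 1630.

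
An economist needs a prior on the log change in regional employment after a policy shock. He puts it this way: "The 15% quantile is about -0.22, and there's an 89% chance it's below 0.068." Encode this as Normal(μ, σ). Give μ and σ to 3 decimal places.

For Normal(μ,σ), the p-quantile is μ + z_p·σ. Here z_{0.15} = -1.036, z_{0.89} = 1.227.
So -0.22 = μ − 1.036σ and 0.068 = μ + 1.227σ.
Subtracting: σ = (0.068 − -0.22)/(1.227 − (-1.036)) = 0.127.
Then μ = -0.22 − (-1.036)·0.127 = -0.088.

μ = -0.088, σ = 0.127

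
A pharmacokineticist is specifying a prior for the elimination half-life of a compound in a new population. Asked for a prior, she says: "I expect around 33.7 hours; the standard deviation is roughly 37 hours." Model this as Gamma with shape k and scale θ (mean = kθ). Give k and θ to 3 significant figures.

k ≈ 0.83, θ ≈ 40.6

For Gamma(k, scale θ): mean = kθ, variance = kθ², so CV = 1/√k.
CV = SD/mean = 37/33.7 = 1.098, hence k = 1/CV² = 0.83.
Then θ = mean/k = 33.7/0.83 = 40.6.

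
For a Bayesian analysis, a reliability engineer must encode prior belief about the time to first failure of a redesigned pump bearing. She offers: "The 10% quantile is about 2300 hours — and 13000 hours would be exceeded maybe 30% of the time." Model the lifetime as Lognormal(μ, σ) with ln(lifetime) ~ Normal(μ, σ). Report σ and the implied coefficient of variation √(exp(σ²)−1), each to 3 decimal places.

If T ~ Lognormal(μ,σ) then ln T ~ Normal(μ,σ), so the p-quantile of ln T is μ + z_p·σ.
ln(2300) = 7.741 and ln(13000) = 9.473; z_{0.1} = -1.282, z_{0.7} = 0.5244.
σ = (9.473 − 7.741)/(0.5244 − (-1.282)) = 0.959.
μ = 7.741 − (-1.282)·0.959 = 8.970.
CV = √(exp(σ²)−1) = √(exp(0.9198)−1) = 1.228.

σ ≈ 0.959, CV ≈ 1.228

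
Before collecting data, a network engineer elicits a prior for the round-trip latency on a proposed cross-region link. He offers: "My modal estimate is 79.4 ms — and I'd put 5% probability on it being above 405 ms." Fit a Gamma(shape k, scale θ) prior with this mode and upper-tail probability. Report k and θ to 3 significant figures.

k ≈ 1.9, θ ≈ 88.5

Gamma(k,θ) with k>1 has mode (k−1)θ, so θ = 79.4/(k−1).
Need P(X < 405) = 0.95 with θ tied to k this way. Start at k = 2, θ = 79.4: P(X<405) ≈ 0.963.
Too high — lower k to spread out. Iterating converges to k ≈ 1.9.
Then θ = 79.4/(1.9−1) ≈ 88.5.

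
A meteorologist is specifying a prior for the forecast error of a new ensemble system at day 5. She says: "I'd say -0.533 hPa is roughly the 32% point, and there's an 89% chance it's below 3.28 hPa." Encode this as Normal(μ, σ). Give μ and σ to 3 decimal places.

μ = 0.520, σ = 2.251

For Normal(μ,σ), the p-quantile is μ + z_p·σ. Here z_{0.32} = -0.4677, z_{0.89} = 1.227.
So -0.533 = μ − 0.4677σ and 3.28 = μ + 1.227σ.
Subtracting: σ = (3.28 − -0.533)/(1.227 − (-0.4677)) = 2.251.
Then μ = -0.533 − (-0.4677)·2.251 = 0.520.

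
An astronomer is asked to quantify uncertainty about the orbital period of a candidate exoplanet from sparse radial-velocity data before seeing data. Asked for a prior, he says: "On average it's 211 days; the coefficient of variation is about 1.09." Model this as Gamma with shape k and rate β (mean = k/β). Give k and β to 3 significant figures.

For Gamma(k, rate β): mean = k/β, variance = k/β², so CV = 1/√k.
CV = 1.09, hence k = 1/CV² = 0.842.
Then β = k/mean = 0.842/211 = 0.00399.

k ≈ 0.842, β ≈ 0.00399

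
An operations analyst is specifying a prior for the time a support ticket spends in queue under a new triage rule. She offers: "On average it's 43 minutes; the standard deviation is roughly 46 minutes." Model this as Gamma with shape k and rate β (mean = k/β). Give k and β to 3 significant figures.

k ≈ 0.874, β ≈ 0.0203

For Gamma(k, rate β): mean = k/β, variance = k/β², so CV = 1/√k.
CV = SD/mean = 46/43 = 1.07, hence k = 1/CV² = 0.874.
Then β = k/mean = 0.874/43 = 0.0203.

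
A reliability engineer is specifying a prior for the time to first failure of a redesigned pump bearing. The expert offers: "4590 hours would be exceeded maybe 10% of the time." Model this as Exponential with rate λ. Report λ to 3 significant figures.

λ ≈ 0.000502

P(T > 4590.0) = e^(−λ·4590.0) = 0.1, so λ = −ln(0.1)/4590.0 = 0.000502.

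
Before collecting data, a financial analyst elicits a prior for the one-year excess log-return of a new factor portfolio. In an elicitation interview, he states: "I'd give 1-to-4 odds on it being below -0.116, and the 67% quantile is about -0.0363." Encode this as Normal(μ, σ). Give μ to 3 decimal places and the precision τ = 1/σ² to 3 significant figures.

μ = -0.064, τ = 259

The p-quantile of Normal(μ,σ) is μ + z_p·σ, with z_{0.2} = -0.8416 and z_{0.67} = 0.4399.
Eliminate σ: μ = (z₂·x₁ − z₁·x₂)/(z₂ − z₁) = (0.4399·-0.116 − (-0.8416)·-0.0363)/1.282 = -0.064.
Then σ = (x₂ − x₁)/(z₂ − z₁) = (-0.0363 − -0.116)/1.282 = 0.062.
Precision τ = 1/σ² = 1/0.06219² = 259.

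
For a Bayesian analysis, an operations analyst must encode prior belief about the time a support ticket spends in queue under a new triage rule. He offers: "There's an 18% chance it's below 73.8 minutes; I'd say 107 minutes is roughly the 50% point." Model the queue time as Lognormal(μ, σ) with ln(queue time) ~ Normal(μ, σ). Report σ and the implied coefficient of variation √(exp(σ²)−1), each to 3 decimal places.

If T ~ Lognormal(μ,σ) then ln T ~ Normal(μ,σ), so the p-quantile of ln T is μ + z_p·σ.
ln(73.8) = 4.301 and ln(107) = 4.673; z_{0.18} = -0.9154, z_{0.5} = 0.
σ = (4.673 − 4.301)/(0 − (-0.9154)) = 0.406.
μ = 4.301 − (-0.9154)·0.406 = 4.673.
CV = √(exp(σ²)−1) = √(exp(0.1647)−1) = 0.423.

σ ≈ 0.406, CV ≈ 0.423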